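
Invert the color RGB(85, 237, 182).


Invert: (255-R, 255-G, 255-B)
R: 255-85 = 170
G: 255-237 = 18
B: 255-182 = 73
= RGB(170, 18, 73)


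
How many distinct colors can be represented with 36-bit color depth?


Colors = 2^bits = 2^36
= 68,719,476,736 colors


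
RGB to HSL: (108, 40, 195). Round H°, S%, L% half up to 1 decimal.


Normalize: R'=108/255≈0.4235, G'=40/255≈0.1569, B'=195/255≈0.7647
Max=195/255, Min=40/255, Δ=Max-Min=155/255
L = (Max+Min)/2 = (195+40)/510 = 235/510 = 0.46078… → L = 46.1%
L ≤ 0.5 → S = Δ/(Max+Min) = 155/(195+40) = 155/235 = 0.65957… → S = 66.0%
(the 1/255 factors cancel in S and H, so raw channel differences can be used)
Max is B' → H = 60 × ((R-G)/Δ + 4) = 60 × ((108-40)/155 + 4)
  68/155 + 4 = 0.4387… + 4 = 4.4387…
  H = 60 × 4.4387… = 266.322…° → H = 266.3°
= HSL(266.3°, 66.0%, 46.1%)


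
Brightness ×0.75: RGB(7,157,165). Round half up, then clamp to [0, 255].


Multiply each channel by 0.75, round half up, clamp to [0, 255]
R: 7×0.75 = 5.25 → round → 5
G: 157×0.75 = 117.75 → round → 118
B: 165×0.75 = 123.75 → round → 124
= RGB(5, 118, 124)


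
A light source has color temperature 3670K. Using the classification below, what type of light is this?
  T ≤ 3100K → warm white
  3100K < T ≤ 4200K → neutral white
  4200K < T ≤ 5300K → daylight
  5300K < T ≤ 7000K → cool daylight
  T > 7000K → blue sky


Temperature: 3670K
3100K < 3670K ≤ 4200K → neutral white
Classification: neutral white


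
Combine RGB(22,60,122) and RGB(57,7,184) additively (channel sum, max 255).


Additive: each channel = min(255, C₁+C₂)
R: 22+57 = 79 → 79
G: 60+7 = 67 → 67
B: 122+184 = 306 → 255
= RGB(79, 67, 255)


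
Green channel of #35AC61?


Color: #35AC61
R = 35 = 53
G = AC = 172
B = 61 = 97
Green = 172


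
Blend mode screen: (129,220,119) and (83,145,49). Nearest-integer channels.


Screen: C = 255 - (255-A)×(255-B)/255, rounded to nearest integer
R: 255 - (255-129)×(255-83)/255 = 255 - 21672/255 ≈ 255 - 84.988 = 170.012 → 170
G: 255 - (255-220)×(255-145)/255 = 255 - 3850/255 ≈ 255 - 15.098 = 239.902 → 240
B: 255 - (255-119)×(255-49)/255 = 255 - 28016/255 ≈ 255 - 109.867 = 145.133 → 145
= RGB(170, 240, 145)


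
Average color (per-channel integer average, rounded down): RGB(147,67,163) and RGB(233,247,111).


Midpoint: each channel = ⌊(C₁+C₂)/2⌋
R: ⌊(147+233)/2⌋ = 190
G: ⌊(67+247)/2⌋ = 157
B: ⌊(163+111)/2⌋ = 137
= RGB(190, 157, 137)


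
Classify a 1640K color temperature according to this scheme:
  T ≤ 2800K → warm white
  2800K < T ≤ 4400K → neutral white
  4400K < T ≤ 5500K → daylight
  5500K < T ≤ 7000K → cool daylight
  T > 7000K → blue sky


Temperature: 1640K
1640K ≤ 2800K → warm white
Classification: warm white


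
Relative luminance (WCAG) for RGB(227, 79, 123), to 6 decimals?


Linearize each channel (sRGB transfer function): c = v/255; c_lin = c/12.92 if c ≤ 0.04045, else ((c+0.055)/1.055)^2.4
  R: 227/255 ≈ 0.890196 > 0.04045 → ((0.890196+0.055)/1.055)^2.4 ≈ 0.768151
  G: 79/255 ≈ 0.309804 > 0.04045 → ((0.309804+0.055)/1.055)^2.4 ≈ 0.078187
  B: 123/255 ≈ 0.482353 > 0.04045 → ((0.482353+0.055)/1.055)^2.4 ≈ 0.198069
R_lin = 0.768151, G_lin = 0.078187, B_lin = 0.198069
L = 0.2126×R + 0.7152×G + 0.0722×B
L = 0.2126×0.768151 + 0.7152×0.078187 + 0.0722×0.198069
L ≈ 0.233529


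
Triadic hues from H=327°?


Triadic: equally spaced at 120° intervals
H1 = 327°
H2 = (327 + 120) mod 360 = 87°
H3 = (327 + 240) mod 360 = 207°
Triadic = 327°, 87°, 207°


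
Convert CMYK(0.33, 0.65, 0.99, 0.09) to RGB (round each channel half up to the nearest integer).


R = 255 × (1-C) × (1-K) = 255 × 0.67 × 0.91 = 155.4735 → 155
G = 255 × (1-M) × (1-K) = 255 × 0.35 × 0.91 = 81.2175 → 81
B = 255 × (1-Y) × (1-K) = 255 × 0.01 × 0.91 = 2.3205 → 2
= RGB(155, 81, 2)


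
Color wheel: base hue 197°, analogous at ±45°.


Base hue: 197°
Left analog: (197 - 45) mod 360 = 152°
Right analog: (197 + 45) mod 360 = 242°
Analogous hues = 152° and 242°


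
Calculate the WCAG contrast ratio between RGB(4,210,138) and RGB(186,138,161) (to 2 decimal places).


Linearize each sRGB channel c=v/255: c/12.92 if c ≤ 0.04045 else ((c+0.055)/1.055)^2.4
L = 0.2126×R_lin + 0.7152×G_lin + 0.0722×B_lin
Color 1 (4,210,138):
  R=4: 4/255≈0.0157 ≤ 0.04045 → 0.0157/12.92 ≈ 0.00121
  G=210: 210/255≈0.8235 > 0.04045 → ((0.8235+0.055)/1.055)^2.4 ≈ 0.64448
  B=138: 138/255≈0.5412 > 0.04045 → ((0.5412+0.055)/1.055)^2.4 ≈ 0.25415
  L1 = 0.2126×0.00121 + 0.7152×0.64448 + 0.0722×0.25415 ≈ 0.47954
Color 2 (186,138,161):
  R=186: 186/255≈0.7294 > 0.04045 → ((0.7294+0.055)/1.055)^2.4 ≈ 0.49102
  G=138: 138/255≈0.5412 > 0.04045 → ((0.5412+0.055)/1.055)^2.4 ≈ 0.25415
  B=161: 161/255≈0.6314 > 0.04045 → ((0.6314+0.055)/1.055)^2.4 ≈ 0.35640
  L2 = 0.2126×0.49102 + 0.7152×0.25415 + 0.0722×0.35640 ≈ 0.31189
Lighter = 0.47954, Darker = 0.31189
Ratio = (L_lighter + 0.05) / (L_darker + 0.05)
Ratio = (0.47954 + 0.05) / (0.31189 + 0.05) = 0.52954 / 0.36189 ≈ 1.4633
Ratio ≈ 1.46:1


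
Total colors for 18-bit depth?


Colors = 2^bits = 2^18
= 262,144 colors


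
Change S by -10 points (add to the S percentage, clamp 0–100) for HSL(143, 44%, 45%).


Original S = 44%
Adjustment = -10 percentage points
New S = 44 + (-10) = 34
Clamp to [0, 100] → 34
= HSL(143°, 34%, 45%)


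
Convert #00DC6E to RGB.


00 → 0 (R)
DC → 220 (G)
6E → 110 (B)
= RGB(0, 220, 110)


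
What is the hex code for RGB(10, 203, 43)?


R = 10 → 0A (hex)
G = 203 → CB (hex)
B = 43 → 2B (hex)
Hex = #0ACB2B


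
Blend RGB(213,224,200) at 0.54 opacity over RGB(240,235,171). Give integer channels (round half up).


C = α×F + (1-α)×B, with 1-α = 0.46
R: 0.54×213 + 0.46×240 = 115.02 + 110.40 = 225.42 → 225
G: 0.54×224 + 0.46×235 = 120.96 + 108.10 = 229.06 → 229
B: 0.54×200 + 0.46×171 = 108.00 + 78.66 = 186.66 → 187
= RGB(225, 229, 187)


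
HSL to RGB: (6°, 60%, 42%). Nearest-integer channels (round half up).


H=6°, S=0.60, L=0.42
C = (1-|2L-1|)×S = (1-|-0.16|)×0.60 = 0.504
H' = H/60 = 6/60 ≈ 0.1000; X = C×(1-|H' mod 2 - 1|) = 0.0504
m = L - C/2 = 0.42 - 0.252 = 0.168
Sector ⌊H'⌋ = 0 → (R',G',B') = (0.504, 0.0504, 0.0)
RGB = ((R'+m)×255, (G'+m)×255, (B'+m)×255) = (171.36, 55.692, 42.84)
Round half up → RGB(171, 56, 43)


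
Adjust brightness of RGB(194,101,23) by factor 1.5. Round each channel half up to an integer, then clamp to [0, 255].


Multiply each channel by 1.5, round half up, clamp to [0, 255]
R: 194×1.5 = 291 → clamp → 255
G: 101×1.5 = 151.5 → round → 152
B: 23×1.5 = 34.5 → round → 35
= RGB(255, 152, 35)


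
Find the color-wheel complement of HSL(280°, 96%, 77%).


Complement = opposite side of color wheel = hue + 180°
H' = (280 + 180) mod 360 = 100°
S and L unchanged.
= HSL(100°, 96%, 77%)


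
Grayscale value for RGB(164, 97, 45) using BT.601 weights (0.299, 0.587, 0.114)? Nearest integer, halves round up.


Gray = 0.299×R + 0.587×G + 0.114×B
Gray = 0.299×164 + 0.587×97 + 0.114×45
Gray = 49.036 + 56.939 + 5.130
Gray = 111.105 → round half up → 111
Gray = 111


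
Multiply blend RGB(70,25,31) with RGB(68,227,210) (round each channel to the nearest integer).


Multiply: C = A×B/255, rounded to nearest integer
R: 70×68/255 = 4760/255 ≈ 18.667 → 19
G: 25×227/255 = 5675/255 ≈ 22.255 → 22
B: 31×210/255 = 6510/255 ≈ 25.529 → 26
= RGB(19, 22, 26)


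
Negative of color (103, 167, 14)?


Invert: (255-R, 255-G, 255-B)
R: 255-103 = 152
G: 255-167 = 88
B: 255-14 = 241
= RGB(152, 88, 241)


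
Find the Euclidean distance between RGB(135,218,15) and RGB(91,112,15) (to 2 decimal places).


d = √[(R₁-R₂)² + (G₁-G₂)² + (B₁-B₂)²]
d = √[(135-91)² + (218-112)² + (15-15)²]
d = √[1936 + 11236 + 0]
d = √13172
d ≈ 114.77


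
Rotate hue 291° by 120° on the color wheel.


New hue = (H + rotation) mod 360
New hue = (291 + 120) mod 360
= 411 mod 360
= 51°


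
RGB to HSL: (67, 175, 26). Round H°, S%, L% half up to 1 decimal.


Normalize: R'=67/255≈0.2627, G'=175/255≈0.6863, B'=26/255≈0.1020
Max=175/255, Min=26/255, Δ=Max-Min=149/255
L = (Max+Min)/2 = (175+26)/510 = 201/510 = 0.39411… → L = 39.4%
L ≤ 0.5 → S = Δ/(Max+Min) = 149/(175+26) = 149/201 = 0.74129… → S = 74.1%
(the 1/255 factors cancel in S and H, so raw channel differences can be used)
Max is G' → H = 60 × ((B-R)/Δ + 2) = 60 × ((26-67)/149 + 2)
  -41/149 + 2 = -0.2751… + 2 = 1.7248…
  H = 60 × 1.7248… = 103.489…° → H = 103.5°
= HSL(103.5°, 74.1%, 39.4%)


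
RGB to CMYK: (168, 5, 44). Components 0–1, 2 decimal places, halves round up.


R'=168/255≈0.6588, G'=5/255≈0.0196, B'=44/255≈0.1725
K = 1 - max(R',G',B') = 1 - 168/255 = 87/255 = 0.34117… → 0.34
(1-R'-K)/(1-K) simplifies to (max-R)/max with max = 168:
C = (168-168)/168 = 0/168 = 0 → 0.00
M = (168-5)/168 = 163/168 = 0.97023… → 0.97
Y = (168-44)/168 = 124/168 = 0.73809… → 0.74
= CMYK(0.00, 0.97, 0.74, 0.34)


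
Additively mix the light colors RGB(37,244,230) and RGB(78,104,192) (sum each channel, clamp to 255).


Additive: each channel = min(255, C₁+C₂)
R: 37+78 = 115 → 115
G: 244+104 = 348 → 255
B: 230+192 = 422 → 255
= RGB(115, 255, 255)


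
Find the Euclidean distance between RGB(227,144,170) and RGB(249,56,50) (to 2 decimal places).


d = √[(R₁-R₂)² + (G₁-G₂)² + (B₁-B₂)²]
d = √[(227-249)² + (144-56)² + (170-50)²]
d = √[484 + 7744 + 14400]
d = √22628
d ≈ 150.43


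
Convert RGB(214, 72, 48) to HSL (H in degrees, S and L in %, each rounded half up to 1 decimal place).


Normalize: R'=214/255≈0.8392, G'=72/255≈0.2824, B'=48/255≈0.1882
Max=214/255, Min=48/255, Δ=Max-Min=166/255
L = (Max+Min)/2 = (214+48)/510 = 262/510 = 0.51372… → L = 51.4%
L > 0.5 → S = Δ/(2-Max-Min) = 166/(510-214-48) = 166/248 = 0.66935… → S = 66.9%
(the 1/255 factors cancel in S and H, so raw channel differences can be used)
Max is R' → H = 60 × (((G-B)/Δ) mod 6) = 60 × (((72-48)/166) mod 6)
  24/166 = 0.1445…
  H = 60 × 0.1445… = 8.674…° → H = 8.7°
= HSL(8.7°, 66.9%, 51.4%)


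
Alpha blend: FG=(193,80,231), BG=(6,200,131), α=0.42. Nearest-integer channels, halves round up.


C = α×F + (1-α)×B, with 1-α = 0.58
R: 0.42×193 + 0.58×6 = 81.06 + 3.48 = 84.54 → 85
G: 0.42×80 + 0.58×200 = 33.60 + 116.00 = 149.60 → 150
B: 0.42×231 + 0.58×131 = 97.02 + 75.98 = 173.00 → 173
= RGB(85, 150, 173)


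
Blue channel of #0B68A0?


Color: #0B68A0
R = 0B = 11
G = 68 = 104
B = A0 = 160
Blue = 160


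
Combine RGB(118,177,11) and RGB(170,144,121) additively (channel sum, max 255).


Additive: each channel = min(255, C₁+C₂)
R: 118+170 = 288 → 255
G: 177+144 = 321 → 255
B: 11+121 = 132 → 132
= RGB(255, 255, 132)


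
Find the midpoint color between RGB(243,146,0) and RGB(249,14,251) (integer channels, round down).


Midpoint: each channel = ⌊(C₁+C₂)/2⌋
R: ⌊(243+249)/2⌋ = 246
G: ⌊(146+14)/2⌋ = 80
B: ⌊(0+251)/2⌋ = 125
= RGB(246, 80, 125)


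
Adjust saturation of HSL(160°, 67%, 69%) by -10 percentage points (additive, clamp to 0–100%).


Original S = 67%
Adjustment = -10 percentage points
New S = 67 + (-10) = 57
Clamp to [0, 100] → 57
= HSL(160°, 57%, 69%)


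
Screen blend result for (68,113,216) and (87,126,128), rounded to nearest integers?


Screen: C = 255 - (255-A)×(255-B)/255, rounded to nearest integer
R: 255 - (255-68)×(255-87)/255 = 255 - 31416/255 ≈ 255 - 123.200 = 131.800 → 132
G: 255 - (255-113)×(255-126)/255 = 255 - 18318/255 ≈ 255 - 71.835 = 183.165 → 183
B: 255 - (255-216)×(255-128)/255 = 255 - 4953/255 ≈ 255 - 19.424 = 235.576 → 236
= RGB(132, 183, 236)


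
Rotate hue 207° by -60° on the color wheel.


New hue = (H + rotation) mod 360
New hue = (207 -60) mod 360
= 147 mod 360
= 147°


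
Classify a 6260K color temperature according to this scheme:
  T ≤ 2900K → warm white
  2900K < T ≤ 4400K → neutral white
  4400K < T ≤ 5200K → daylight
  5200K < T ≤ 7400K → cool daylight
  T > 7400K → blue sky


Temperature: 6260K
5200K < 6260K ≤ 7400K → cool daylight
Classification: cool daylight


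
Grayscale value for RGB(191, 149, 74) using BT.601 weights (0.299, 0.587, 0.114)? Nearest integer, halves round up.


Gray = 0.299×R + 0.587×G + 0.114×B
Gray = 0.299×191 + 0.587×149 + 0.114×74
Gray = 57.109 + 87.463 + 8.436
Gray = 153.008 → round half up → 153
Gray = 153


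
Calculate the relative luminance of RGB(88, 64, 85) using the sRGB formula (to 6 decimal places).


Linearize each channel (sRGB transfer function): c = v/255; c_lin = c/12.92 if c ≤ 0.04045, else ((c+0.055)/1.055)^2.4
  R: 88/255 ≈ 0.345098 > 0.04045 → ((0.345098+0.055)/1.055)^2.4 ≈ 0.097587
  G: 64/255 ≈ 0.250980 > 0.04045 → ((0.250980+0.055)/1.055)^2.4 ≈ 0.051269
  B: 85/255 ≈ 0.333333 > 0.04045 → ((0.333333+0.055)/1.055)^2.4 ≈ 0.090842
R_lin = 0.097587, G_lin = 0.051269, B_lin = 0.090842
L = 0.2126×R + 0.7152×G + 0.0722×B
L = 0.2126×0.097587 + 0.7152×0.051269 + 0.0722×0.090842
L ≈ 0.063974


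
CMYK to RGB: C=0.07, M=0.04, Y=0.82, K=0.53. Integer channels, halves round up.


R = 255 × (1-C) × (1-K) = 255 × 0.93 × 0.47 = 111.4605 → 111
G = 255 × (1-M) × (1-K) = 255 × 0.96 × 0.47 = 115.056 → 115
B = 255 × (1-Y) × (1-K) = 255 × 0.18 × 0.47 = 21.573 → 22
= RGB(111, 115, 22)


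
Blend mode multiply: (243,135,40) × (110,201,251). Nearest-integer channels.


Multiply: C = A×B/255, rounded to nearest integer
R: 243×110/255 = 26730/255 ≈ 104.824 → 105
G: 135×201/255 = 27135/255 ≈ 106.412 → 106
B: 40×251/255 = 10040/255 ≈ 39.373 → 39
= RGB(105, 106, 39)


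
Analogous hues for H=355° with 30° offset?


Base hue: 355°
Left analog: (355 - 30) mod 360 = 325°
Right analog: (355 + 30) mod 360 = 25°
Analogous hues = 325° and 25°


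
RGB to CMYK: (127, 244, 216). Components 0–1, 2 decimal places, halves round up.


R'=127/255≈0.4980, G'=244/255≈0.9569, B'=216/255≈0.8471
K = 1 - max(R',G',B') = 1 - 244/255 = 11/255 = 0.04313… → 0.04
(1-R'-K)/(1-K) simplifies to (max-R)/max with max = 244:
C = (244-127)/244 = 117/244 = 0.47950… → 0.48
M = (244-244)/244 = 0/244 = 0 → 0.00
Y = (244-216)/244 = 28/244 = 0.11475… → 0.11
= CMYK(0.48, 0.00, 0.11, 0.04)


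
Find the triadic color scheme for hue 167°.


Triadic: equally spaced at 120° intervals
H1 = 167°
H2 = (167 + 120) mod 360 = 287°
H3 = (167 + 240) mod 360 = 47°
Triadic = 167°, 287°, 47°


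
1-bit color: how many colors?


Colors = 2^bits = 2^1
= 2 colors


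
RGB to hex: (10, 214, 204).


R = 10 → 0A (hex)
G = 214 → D6 (hex)
B = 204 → CC (hex)
Hex = #0AD6CC


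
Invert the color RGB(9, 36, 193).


Invert: (255-R, 255-G, 255-B)
R: 255-9 = 246
G: 255-36 = 219
B: 255-193 = 62
= RGB(246, 219, 62)


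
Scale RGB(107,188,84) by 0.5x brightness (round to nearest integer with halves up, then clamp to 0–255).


Multiply each channel by 0.5, round half up, clamp to [0, 255]
R: 107×0.5 = 53.5 → round → 54
G: 188×0.5 = 94
B: 84×0.5 = 42
= RGB(54, 94, 42)


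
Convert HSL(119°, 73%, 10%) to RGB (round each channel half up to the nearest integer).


H=119°, S=0.73, L=0.10
C = (1-|2L-1|)×S = (1-|-0.80|)×0.73 = 0.146
H' = H/60 = 119/60 ≈ 1.9833; X = C×(1-|H' mod 2 - 1|) ≈ 0.0024
m = L - C/2 = 0.10 - 0.073 = 0.027
Sector ⌊H'⌋ = 1 → (R',G',B') = (≈0.0024, 0.146, 0.0)
RGB = ((R'+m)×255, (G'+m)×255, (B'+m)×255) = (7.5055, 44.115, 6.885)
Round half up → RGB(8, 44, 7)


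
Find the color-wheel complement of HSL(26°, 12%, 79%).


Complement = opposite side of color wheel = hue + 180°
H' = (26 + 180) mod 360 = 206°
S and L unchanged.
= HSL(206°, 12%, 79%)


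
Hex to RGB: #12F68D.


12 → 18 (R)
F6 → 246 (G)
8D → 141 (B)
= RGB(18, 246, 141)


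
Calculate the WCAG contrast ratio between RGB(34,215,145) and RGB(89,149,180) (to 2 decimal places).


Linearize each sRGB channel c=v/255: c/12.92 if c ≤ 0.04045 else ((c+0.055)/1.055)^2.4
L = 0.2126×R_lin + 0.7152×G_lin + 0.0722×B_lin
Color 1 (34,215,145):
  R=34: 34/255≈0.1333 > 0.04045 → ((0.1333+0.055)/1.055)^2.4 ≈ 0.01600
  G=215: 215/255≈0.8431 > 0.04045 → ((0.8431+0.055)/1.055)^2.4 ≈ 0.67954
  B=145: 145/255≈0.5686 > 0.04045 → ((0.5686+0.055)/1.055)^2.4 ≈ 0.28315
  L1 = 0.2126×0.01600 + 0.7152×0.67954 + 0.0722×0.28315 ≈ 0.50985
Color 2 (89,149,180):
  R=89: 89/255≈0.3490 > 0.04045 → ((0.3490+0.055)/1.055)^2.4 ≈ 0.09990
  G=149: 149/255≈0.5843 > 0.04045 → ((0.5843+0.055)/1.055)^2.4 ≈ 0.30054
  B=180: 180/255≈0.7059 > 0.04045 → ((0.7059+0.055)/1.055)^2.4 ≈ 0.45641
  L2 = 0.2126×0.09990 + 0.7152×0.30054 + 0.0722×0.45641 ≈ 0.26914
Lighter = 0.50985, Darker = 0.26914
Ratio = (L_lighter + 0.05) / (L_darker + 0.05)
Ratio = (0.50985 + 0.05) / (0.26914 + 0.05) = 0.55985 / 0.31914 ≈ 1.7543
Ratio ≈ 1.75:1


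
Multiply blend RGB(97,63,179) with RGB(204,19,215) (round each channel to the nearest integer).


Multiply: C = A×B/255, rounded to nearest integer
R: 97×204/255 = 19788/255 ≈ 77.600 → 78
G: 63×19/255 = 1197/255 ≈ 4.694 → 5
B: 179×215/255 = 38485/255 ≈ 150.922 → 151
= RGB(78, 5, 151)


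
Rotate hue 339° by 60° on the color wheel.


New hue = (H + rotation) mod 360
New hue = (339 + 60) mod 360
= 399 mod 360
= 39°


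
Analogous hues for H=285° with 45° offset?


Base hue: 285°
Left analog: (285 - 45) mod 360 = 240°
Right analog: (285 + 45) mod 360 = 330°
Analogous hues = 240° and 330°


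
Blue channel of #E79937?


Color: #E79937
R = E7 = 231
G = 99 = 153
B = 37 = 55
Blue = 55


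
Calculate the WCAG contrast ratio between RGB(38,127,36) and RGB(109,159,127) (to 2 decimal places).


Linearize each sRGB channel c=v/255: c/12.92 if c ≤ 0.04045 else ((c+0.055)/1.055)^2.4
L = 0.2126×R_lin + 0.7152×G_lin + 0.0722×B_lin
Color 1 (38,127,36):
  R=38: 38/255≈0.1490 > 0.04045 → ((0.1490+0.055)/1.055)^2.4 ≈ 0.01938
  G=127: 127/255≈0.4980 > 0.04045 → ((0.4980+0.055)/1.055)^2.4 ≈ 0.21223
  B=36: 36/255≈0.1412 > 0.04045 → ((0.1412+0.055)/1.055)^2.4 ≈ 0.01764
  L1 = 0.2126×0.01938 + 0.7152×0.21223 + 0.0722×0.01764 ≈ 0.15718
Color 2 (109,159,127):
  R=109: 109/255≈0.4275 > 0.04045 → ((0.4275+0.055)/1.055)^2.4 ≈ 0.15293
  G=159: 159/255≈0.6235 > 0.04045 → ((0.6235+0.055)/1.055)^2.4 ≈ 0.34670
  B=127: 127/255≈0.4980 > 0.04045 → ((0.4980+0.055)/1.055)^2.4 ≈ 0.21223
  L2 = 0.2126×0.15293 + 0.7152×0.34670 + 0.0722×0.21223 ≈ 0.29580
Lighter = 0.29580, Darker = 0.15718
Ratio = (L_lighter + 0.05) / (L_darker + 0.05)
Ratio = (0.29580 + 0.05) / (0.15718 + 0.05) = 0.34580 / 0.20718 ≈ 1.6691
Ratio ≈ 1.67:1


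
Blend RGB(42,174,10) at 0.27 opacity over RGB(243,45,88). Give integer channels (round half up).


C = α×F + (1-α)×B, with 1-α = 0.73
R: 0.27×42 + 0.73×243 = 11.34 + 177.39 = 188.73 → 189
G: 0.27×174 + 0.73×45 = 46.98 + 32.85 = 79.83 → 80
B: 0.27×10 + 0.73×88 = 2.70 + 64.24 = 66.94 → 67
= RGB(189, 80, 67)


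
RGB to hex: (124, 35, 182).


R = 124 → 7C (hex)
G = 35 → 23 (hex)
B = 182 → B6 (hex)
Hex = #7C23B6


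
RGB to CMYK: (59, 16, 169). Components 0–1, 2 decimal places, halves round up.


R'=59/255≈0.2314, G'=16/255≈0.0627, B'=169/255≈0.6627
K = 1 - max(R',G',B') = 1 - 169/255 = 86/255 = 0.33725… → 0.34
(1-R'-K)/(1-K) simplifies to (max-R)/max with max = 169:
C = (169-59)/169 = 110/169 = 0.65088… → 0.65
M = (169-16)/169 = 153/169 = 0.90532… → 0.91
Y = (169-169)/169 = 0/169 = 0 → 0.00
= CMYK(0.65, 0.91, 0.00, 0.34)


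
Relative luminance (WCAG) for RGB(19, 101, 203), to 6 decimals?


Linearize each channel (sRGB transfer function): c = v/255; c_lin = c/12.92 if c ≤ 0.04045, else ((c+0.055)/1.055)^2.4
  R: 19/255 ≈ 0.074510 > 0.04045 → ((0.074510+0.055)/1.055)^2.4 ≈ 0.006512
  G: 101/255 ≈ 0.396078 > 0.04045 → ((0.396078+0.055)/1.055)^2.4 ≈ 0.130136
  B: 203/255 ≈ 0.796078 > 0.04045 → ((0.796078+0.055)/1.055)^2.4 ≈ 0.597202
R_lin = 0.006512, G_lin = 0.130136, B_lin = 0.597202
L = 0.2126×R + 0.7152×G + 0.0722×B
L = 0.2126×0.006512 + 0.7152×0.130136 + 0.0722×0.597202
L ≈ 0.137576


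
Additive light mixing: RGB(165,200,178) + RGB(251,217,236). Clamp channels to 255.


Additive: each channel = min(255, C₁+C₂)
R: 165+251 = 416 → 255
G: 200+217 = 417 → 255
B: 178+236 = 414 → 255
= RGB(255, 255, 255)


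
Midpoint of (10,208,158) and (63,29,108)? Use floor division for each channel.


Midpoint: each channel = ⌊(C₁+C₂)/2⌋
R: ⌊(10+63)/2⌋ = 36
G: ⌊(208+29)/2⌋ = 118
B: ⌊(158+108)/2⌋ = 133
= RGB(36, 118, 133)


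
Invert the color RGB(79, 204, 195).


Invert: (255-R, 255-G, 255-B)
R: 255-79 = 176
G: 255-204 = 51
B: 255-195 = 60
= RGB(176, 51, 60)


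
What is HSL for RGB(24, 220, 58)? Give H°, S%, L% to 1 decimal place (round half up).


Normalize: R'=24/255≈0.0941, G'=220/255≈0.8627, B'=58/255≈0.2275
Max=220/255, Min=24/255, Δ=Max-Min=196/255
L = (Max+Min)/2 = (220+24)/510 = 244/510 = 0.47843… → L = 47.8%
L ≤ 0.5 → S = Δ/(Max+Min) = 196/(220+24) = 196/244 = 0.80327… → S = 80.3%
(the 1/255 factors cancel in S and H, so raw channel differences can be used)
Max is G' → H = 60 × ((B-R)/Δ + 2) = 60 × ((58-24)/196 + 2)
  34/196 + 2 = 0.1734… + 2 = 2.1734…
  H = 60 × 2.1734… = 130.408…° → H = 130.4°
= HSL(130.4°, 80.3%, 47.8%)


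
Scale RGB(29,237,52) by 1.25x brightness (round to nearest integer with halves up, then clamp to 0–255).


Multiply each channel by 1.25, round half up, clamp to [0, 255]
R: 29×1.25 = 36.25 → round → 36
G: 237×1.25 = 296.25 → round → 296 → clamp → 255
B: 52×1.25 = 65
= RGB(36, 255, 65)


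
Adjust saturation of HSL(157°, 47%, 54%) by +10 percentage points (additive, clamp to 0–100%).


Original S = 47%
Adjustment = +10 percentage points
New S = 47 + (10) = 57
Clamp to [0, 100] → 57
= HSL(157°, 57%, 54%)


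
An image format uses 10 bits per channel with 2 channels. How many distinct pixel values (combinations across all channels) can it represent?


Total bits = 10 bits/channel × 2 channels = 20 bits
Distinct pixel values = 2^20
= 1,048,576 pixel values


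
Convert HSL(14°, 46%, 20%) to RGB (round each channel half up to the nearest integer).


H=14°, S=0.46, L=0.20
C = (1-|2L-1|)×S = (1-|-0.60|)×0.46 = 0.184
H' = H/60 = 14/60 ≈ 0.2333; X = C×(1-|H' mod 2 - 1|) ≈ 0.0429
m = L - C/2 = 0.20 - 0.092 = 0.108
Sector ⌊H'⌋ = 0 → (R',G',B') = (0.184, ≈0.0429, 0.0)
RGB = ((R'+m)×255, (G'+m)×255, (B'+m)×255) = (74.46, 38.488, 27.54)
Round half up → RGB(74, 38, 28)


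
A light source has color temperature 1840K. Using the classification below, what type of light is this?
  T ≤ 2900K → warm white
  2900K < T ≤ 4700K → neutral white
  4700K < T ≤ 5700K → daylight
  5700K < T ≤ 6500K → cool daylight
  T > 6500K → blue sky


Temperature: 1840K
1840K ≤ 2900K → warm white
Classification: warm white


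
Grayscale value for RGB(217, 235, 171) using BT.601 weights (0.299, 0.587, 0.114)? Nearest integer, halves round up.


Gray = 0.299×R + 0.587×G + 0.114×B
Gray = 0.299×217 + 0.587×235 + 0.114×171
Gray = 64.883 + 137.945 + 19.494
Gray = 222.322 → round half up → 222
Gray = 222


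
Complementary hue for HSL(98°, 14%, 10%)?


Complement = opposite side of color wheel = hue + 180°
H' = (98 + 180) mod 360 = 278°
S and L unchanged.
= HSL(278°, 14%, 10%)


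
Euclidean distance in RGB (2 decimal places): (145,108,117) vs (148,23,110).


d = √[(R₁-R₂)² + (G₁-G₂)² + (B₁-B₂)²]
d = √[(145-148)² + (108-23)² + (117-110)²]
d = √[9 + 7225 + 49]
d = √7283
d ≈ 85.34


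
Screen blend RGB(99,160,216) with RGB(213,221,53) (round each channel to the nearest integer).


Screen: C = 255 - (255-A)×(255-B)/255, rounded to nearest integer
R: 255 - (255-99)×(255-213)/255 = 255 - 6552/255 ≈ 255 - 25.694 = 229.306 → 229
G: 255 - (255-160)×(255-221)/255 = 255 - 3230/255 ≈ 255 - 12.667 = 242.333 → 242
B: 255 - (255-216)×(255-53)/255 = 255 - 7878/255 ≈ 255 - 30.894 = 224.106 → 224
= RGB(229, 242, 224)


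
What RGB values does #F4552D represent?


F4 → 244 (R)
55 → 85 (G)
2D → 45 (B)
= RGB(244, 85, 45)


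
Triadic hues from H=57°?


Triadic: equally spaced at 120° intervals
H1 = 57°
H2 = (57 + 120) mod 360 = 177°
H3 = (57 + 240) mod 360 = 297°
Triadic = 57°, 177°, 297°


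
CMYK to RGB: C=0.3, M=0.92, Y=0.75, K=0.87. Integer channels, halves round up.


R = 255 × (1-C) × (1-K) = 255 × 0.70 × 0.13 = 23.205 → 23
G = 255 × (1-M) × (1-K) = 255 × 0.08 × 0.13 = 2.652 → 3
B = 255 × (1-Y) × (1-K) = 255 × 0.25 × 0.13 = 8.2875 → 8
= RGB(23, 3, 8)


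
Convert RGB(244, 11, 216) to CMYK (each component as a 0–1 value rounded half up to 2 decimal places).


R'=244/255≈0.9569, G'=11/255≈0.0431, B'=216/255≈0.8471
K = 1 - max(R',G',B') = 1 - 244/255 = 11/255 = 0.04313… → 0.04
(1-R'-K)/(1-K) simplifies to (max-R)/max with max = 244:
C = (244-244)/244 = 0/244 = 0 → 0.00
M = (244-11)/244 = 233/244 = 0.95491… → 0.95
Y = (244-216)/244 = 28/244 = 0.11475… → 0.11
= CMYK(0.00, 0.95, 0.11, 0.04)


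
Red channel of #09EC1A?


Color: #09EC1A
R = 09 = 9
G = EC = 236
B = 1A = 26
Red = 9


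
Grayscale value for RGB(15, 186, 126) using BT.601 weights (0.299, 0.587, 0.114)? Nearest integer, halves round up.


Gray = 0.299×R + 0.587×G + 0.114×B
Gray = 0.299×15 + 0.587×186 + 0.114×126
Gray = 4.485 + 109.182 + 14.364
Gray = 128.031 → round half up → 128
Gray = 128


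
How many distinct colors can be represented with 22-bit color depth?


Colors = 2^bits = 2^22
= 4,194,304 colors


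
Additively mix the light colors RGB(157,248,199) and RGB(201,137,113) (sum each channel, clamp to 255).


Additive: each channel = min(255, C₁+C₂)
R: 157+201 = 358 → 255
G: 248+137 = 385 → 255
B: 199+113 = 312 → 255
= RGB(255, 255, 255)


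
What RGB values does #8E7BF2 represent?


8E → 142 (R)
7B → 123 (G)
F2 → 242 (B)
= RGB(142, 123, 242)


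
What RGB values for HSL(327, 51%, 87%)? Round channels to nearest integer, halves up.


H=327°, S=0.51, L=0.87
C = (1-|2L-1|)×S = (1-|0.74|)×0.51 = 0.1326
H' = H/60 = 327/60 ≈ 5.4500; X = C×(1-|H' mod 2 - 1|) = 0.07293
m = L - C/2 = 0.87 - 0.0663 = 0.8037
Sector ⌊H'⌋ = 5 → (R',G',B') = (0.1326, 0.0, 0.07293)
RGB = ((R'+m)×255, (G'+m)×255, (B'+m)×255) = (238.7565, 204.9435, 223.54065)
Round half up → RGB(239, 205, 224)


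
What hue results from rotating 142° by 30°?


New hue = (H + rotation) mod 360
New hue = (142 + 30) mod 360
= 172 mod 360
= 172°


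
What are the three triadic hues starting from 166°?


Triadic: equally spaced at 120° intervals
H1 = 166°
H2 = (166 + 120) mod 360 = 286°
H3 = (166 + 240) mod 360 = 46°
Triadic = 166°, 286°, 46°


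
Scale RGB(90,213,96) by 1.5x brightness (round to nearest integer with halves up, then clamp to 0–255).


Multiply each channel by 1.5, round half up, clamp to [0, 255]
R: 90×1.5 = 135
G: 213×1.5 = 319.5 → round → 320 → clamp → 255
B: 96×1.5 = 144
= RGB(135, 255, 144)


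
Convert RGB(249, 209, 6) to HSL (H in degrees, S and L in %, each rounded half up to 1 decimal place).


Normalize: R'=249/255≈0.9765, G'=209/255≈0.8196, B'=6/255≈0.0235
Max=249/255, Min=6/255, Δ=Max-Min=243/255
L = (Max+Min)/2 = (249+6)/510 = 255/510 = 0.5 → L = 50.0%
L ≤ 0.5 → S = Δ/(Max+Min) = 243/(249+6) = 243/255 = 0.95294… → S = 95.3%
(the 1/255 factors cancel in S and H, so raw channel differences can be used)
Max is R' → H = 60 × (((G-B)/Δ) mod 6) = 60 × (((209-6)/243) mod 6)
  203/243 = 0.8353…
  H = 60 × 0.8353… = 50.123…° → H = 50.1°
= HSL(50.1°, 95.3%, 50.0%)


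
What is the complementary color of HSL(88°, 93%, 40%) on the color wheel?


Complement = opposite side of color wheel = hue + 180°
H' = (88 + 180) mod 360 = 268°
S and L unchanged.
= HSL(268°, 93%, 40%)


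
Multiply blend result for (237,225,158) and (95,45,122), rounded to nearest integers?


Multiply: C = A×B/255, rounded to nearest integer
R: 237×95/255 = 22515/255 ≈ 88.294 → 88
G: 225×45/255 = 10125/255 ≈ 39.706 → 40
B: 158×122/255 = 19276/255 ≈ 75.592 → 76
= RGB(88, 40, 76)


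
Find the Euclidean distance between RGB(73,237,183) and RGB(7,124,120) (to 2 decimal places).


d = √[(R₁-R₂)² + (G₁-G₂)² + (B₁-B₂)²]
d = √[(73-7)² + (237-124)² + (183-120)²]
d = √[4356 + 12769 + 3969]
d = √21094
d ≈ 145.24


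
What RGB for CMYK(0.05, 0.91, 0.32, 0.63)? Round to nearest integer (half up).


R = 255 × (1-C) × (1-K) = 255 × 0.95 × 0.37 = 89.6325 → 90
G = 255 × (1-M) × (1-K) = 255 × 0.09 × 0.37 = 8.4915 → 8
B = 255 × (1-Y) × (1-K) = 255 × 0.68 × 0.37 = 64.158 → 64
= RGB(90, 8, 64)


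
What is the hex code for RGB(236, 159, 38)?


R = 236 → EC (hex)
G = 159 → 9F (hex)
B = 38 → 26 (hex)
Hex = #EC9F26


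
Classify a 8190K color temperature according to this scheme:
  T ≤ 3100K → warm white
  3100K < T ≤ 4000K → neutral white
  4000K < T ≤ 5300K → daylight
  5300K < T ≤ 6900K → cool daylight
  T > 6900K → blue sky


Temperature: 8190K
8190K > 6900K → blue sky
Classification: blue sky


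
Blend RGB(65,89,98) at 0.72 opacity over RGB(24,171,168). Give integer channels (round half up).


C = α×F + (1-α)×B, with 1-α = 0.28
R: 0.72×65 + 0.28×24 = 46.80 + 6.72 = 53.52 → 54
G: 0.72×89 + 0.28×171 = 64.08 + 47.88 = 111.96 → 112
B: 0.72×98 + 0.28×168 = 70.56 + 47.04 = 117.60 → 118
= RGB(54, 112, 118)


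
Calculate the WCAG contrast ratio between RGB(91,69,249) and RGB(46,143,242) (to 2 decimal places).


Linearize each sRGB channel c=v/255: c/12.92 if c ≤ 0.04045 else ((c+0.055)/1.055)^2.4
L = 0.2126×R_lin + 0.7152×G_lin + 0.0722×B_lin
Color 1 (91,69,249):
  R=91: 91/255≈0.3569 > 0.04045 → ((0.3569+0.055)/1.055)^2.4 ≈ 0.10462
  G=69: 69/255≈0.2706 > 0.04045 → ((0.2706+0.055)/1.055)^2.4 ≈ 0.05951
  B=249: 249/255≈0.9765 > 0.04045 → ((0.9765+0.055)/1.055)^2.4 ≈ 0.94731
  L1 = 0.2126×0.10462 + 0.7152×0.05951 + 0.0722×0.94731 ≈ 0.13320
Color 2 (46,143,242):
  R=46: 46/255≈0.1804 > 0.04045 → ((0.1804+0.055)/1.055)^2.4 ≈ 0.02732
  G=143: 143/255≈0.5608 > 0.04045 → ((0.5608+0.055)/1.055)^2.4 ≈ 0.27468
  B=242: 242/255≈0.9490 > 0.04045 → ((0.9490+0.055)/1.055)^2.4 ≈ 0.88792
  L2 = 0.2126×0.02732 + 0.7152×0.27468 + 0.0722×0.88792 ≈ 0.26637
Lighter = 0.26637, Darker = 0.13320
Ratio = (L_lighter + 0.05) / (L_darker + 0.05)
Ratio = (0.26637 + 0.05) / (0.13320 + 0.05) = 0.31637 / 0.18320 ≈ 1.7269
Ratio ≈ 1.73:1


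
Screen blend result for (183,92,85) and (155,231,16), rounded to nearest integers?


Screen: C = 255 - (255-A)×(255-B)/255, rounded to nearest integer
R: 255 - (255-183)×(255-155)/255 = 255 - 7200/255 ≈ 255 - 28.235 = 226.765 → 227
G: 255 - (255-92)×(255-231)/255 = 255 - 3912/255 ≈ 255 - 15.341 = 239.659 → 240
B: 255 - (255-85)×(255-16)/255 = 255 - 40630/255 ≈ 255 - 159.333 = 95.667 → 96
= RGB(227, 240, 96)


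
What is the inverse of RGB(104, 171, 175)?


Invert: (255-R, 255-G, 255-B)
R: 255-104 = 151
G: 255-171 = 84
B: 255-175 = 80
= RGB(151, 84, 80)


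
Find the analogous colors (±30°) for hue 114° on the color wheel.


Base hue: 114°
Left analog: (114 - 30) mod 360 = 84°
Right analog: (114 + 30) mod 360 = 144°
Analogous hues = 84° and 144°


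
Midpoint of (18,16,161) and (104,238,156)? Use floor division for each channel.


Midpoint: each channel = ⌊(C₁+C₂)/2⌋
R: ⌊(18+104)/2⌋ = 61
G: ⌊(16+238)/2⌋ = 127
B: ⌊(161+156)/2⌋ = 158
= RGB(61, 127, 158)


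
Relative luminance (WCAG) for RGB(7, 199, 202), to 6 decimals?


Linearize each channel (sRGB transfer function): c = v/255; c_lin = c/12.92 if c ≤ 0.04045, else ((c+0.055)/1.055)^2.4
  R: 7/255 ≈ 0.027451 ≤ 0.04045 → 0.027451/12.92 ≈ 0.002125
  G: 199/255 ≈ 0.780392 > 0.04045 → ((0.780392+0.055)/1.055)^2.4 ≈ 0.571125
  B: 202/255 ≈ 0.792157 > 0.04045 → ((0.792157+0.055)/1.055)^2.4 ≈ 0.590619
R_lin = 0.002125, G_lin = 0.571125, B_lin = 0.590619
L = 0.2126×R + 0.7152×G + 0.0722×B
L = 0.2126×0.002125 + 0.7152×0.571125 + 0.0722×0.590619
L ≈ 0.451563


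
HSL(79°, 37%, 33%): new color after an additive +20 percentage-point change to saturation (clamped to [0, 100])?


Original S = 37%
Adjustment = +20 percentage points
New S = 37 + (20) = 57
Clamp to [0, 100] → 57
= HSL(79°, 57%, 33%)


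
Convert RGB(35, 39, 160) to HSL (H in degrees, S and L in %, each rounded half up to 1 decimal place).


Normalize: R'=35/255≈0.1373, G'=39/255≈0.1529, B'=160/255≈0.6275
Max=160/255, Min=35/255, Δ=Max-Min=125/255
L = (Max+Min)/2 = (160+35)/510 = 195/510 = 0.38235… → L = 38.2%
L ≤ 0.5 → S = Δ/(Max+Min) = 125/(160+35) = 125/195 = 0.64102… → S = 64.1%
(the 1/255 factors cancel in S and H, so raw channel differences can be used)
Max is B' → H = 60 × ((R-G)/Δ + 4) = 60 × ((35-39)/125 + 4)
  -4/125 + 4 = -0.032 + 4 = 3.968
  H = 60 × 3.968 = 238.08° → H = 238.1°
= HSL(238.1°, 64.1%, 38.2%)


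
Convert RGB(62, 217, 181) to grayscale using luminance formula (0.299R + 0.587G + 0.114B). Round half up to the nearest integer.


Gray = 0.299×R + 0.587×G + 0.114×B
Gray = 0.299×62 + 0.587×217 + 0.114×181
Gray = 18.538 + 127.379 + 20.634
Gray = 166.551 → round half up → 167
Gray = 167


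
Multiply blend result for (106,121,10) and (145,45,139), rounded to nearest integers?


Multiply: C = A×B/255, rounded to nearest integer
R: 106×145/255 = 15370/255 ≈ 60.275 → 60
G: 121×45/255 = 5445/255 ≈ 21.353 → 21
B: 10×139/255 = 1390/255 ≈ 5.451 → 5
= RGB(60, 21, 5)


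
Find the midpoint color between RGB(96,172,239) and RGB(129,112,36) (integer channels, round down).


Midpoint: each channel = ⌊(C₁+C₂)/2⌋
R: ⌊(96+129)/2⌋ = 112
G: ⌊(172+112)/2⌋ = 142
B: ⌊(239+36)/2⌋ = 137
= RGB(112, 142, 137)


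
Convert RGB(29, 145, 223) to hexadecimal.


R = 29 → 1D (hex)
G = 145 → 91 (hex)
B = 223 → DF (hex)
Hex = #1D91DF


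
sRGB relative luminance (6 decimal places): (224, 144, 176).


Linearize each channel (sRGB transfer function): c = v/255; c_lin = c/12.92 if c ≤ 0.04045, else ((c+0.055)/1.055)^2.4
  R: 224/255 ≈ 0.878431 > 0.04045 → ((0.878431+0.055)/1.055)^2.4 ≈ 0.745404
  G: 144/255 ≈ 0.564706 > 0.04045 → ((0.564706+0.055)/1.055)^2.4 ≈ 0.278894
  B: 176/255 ≈ 0.690196 > 0.04045 → ((0.690196+0.055)/1.055)^2.4 ≈ 0.434154
R_lin = 0.745404, G_lin = 0.278894, B_lin = 0.434154
L = 0.2126×R + 0.7152×G + 0.0722×B
L = 0.2126×0.745404 + 0.7152×0.278894 + 0.0722×0.434154
L ≈ 0.389284


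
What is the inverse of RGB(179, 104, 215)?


Invert: (255-R, 255-G, 255-B)
R: 255-179 = 76
G: 255-104 = 151
B: 255-215 = 40
= RGB(76, 151, 40)


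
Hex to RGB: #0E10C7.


0E → 14 (R)
10 → 16 (G)
C7 → 199 (B)
= RGB(14, 16, 199)


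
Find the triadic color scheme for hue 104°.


Triadic: equally spaced at 120° intervals
H1 = 104°
H2 = (104 + 120) mod 360 = 224°
H3 = (104 + 240) mod 360 = 344°
Triadic = 104°, 224°, 344°


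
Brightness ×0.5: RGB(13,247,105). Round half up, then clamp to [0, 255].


Multiply each channel by 0.5, round half up, clamp to [0, 255]
R: 13×0.5 = 6.5 → round → 7
G: 247×0.5 = 123.5 → round → 124
B: 105×0.5 = 52.5 → round → 53
= RGB(7, 124, 53)


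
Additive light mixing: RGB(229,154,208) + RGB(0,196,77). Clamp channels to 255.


Additive: each channel = min(255, C₁+C₂)
R: 229+0 = 229 → 229
G: 154+196 = 350 → 255
B: 208+77 = 285 → 255
= RGB(229, 255, 255)


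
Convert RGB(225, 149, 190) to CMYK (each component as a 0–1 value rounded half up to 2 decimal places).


R'=225/255≈0.8824, G'=149/255≈0.5843, B'=190/255≈0.7451
K = 1 - max(R',G',B') = 1 - 225/255 = 30/255 = 0.11764… → 0.12
(1-R'-K)/(1-K) simplifies to (max-R)/max with max = 225:
C = (225-225)/225 = 0/225 = 0 → 0.00
M = (225-149)/225 = 76/225 = 0.33777… → 0.34
Y = (225-190)/225 = 35/225 = 0.15555… → 0.16
= CMYK(0.00, 0.34, 0.16, 0.12)


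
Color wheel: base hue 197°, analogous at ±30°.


Base hue: 197°
Left analog: (197 - 30) mod 360 = 167°
Right analog: (197 + 30) mod 360 = 227°
Analogous hues = 167° and 227°


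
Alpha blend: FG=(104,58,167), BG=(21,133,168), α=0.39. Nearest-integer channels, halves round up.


C = α×F + (1-α)×B, with 1-α = 0.61
R: 0.39×104 + 0.61×21 = 40.56 + 12.81 = 53.37 → 53
G: 0.39×58 + 0.61×133 = 22.62 + 81.13 = 103.75 → 104
B: 0.39×167 + 0.61×168 = 65.13 + 102.48 = 167.61 → 168
= RGB(53, 104, 168)


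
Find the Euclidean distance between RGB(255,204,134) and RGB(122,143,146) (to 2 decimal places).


d = √[(R₁-R₂)² + (G₁-G₂)² + (B₁-B₂)²]
d = √[(255-122)² + (204-143)² + (134-146)²]
d = √[17689 + 3721 + 144]
d = √21554
d ≈ 146.81


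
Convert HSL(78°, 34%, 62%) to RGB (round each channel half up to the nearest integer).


H=78°, S=0.34, L=0.62
C = (1-|2L-1|)×S = (1-|0.24|)×0.34 = 0.2584
H' = H/60 = 78/60 ≈ 1.3000; X = C×(1-|H' mod 2 - 1|) = 0.18088
m = L - C/2 = 0.62 - 0.1292 = 0.4908
Sector ⌊H'⌋ = 1 → (R',G',B') = (0.18088, 0.2584, 0.0)
RGB = ((R'+m)×255, (G'+m)×255, (B'+m)×255) = (171.2784, 191.046, 125.154)
Round half up → RGB(171, 191, 125)


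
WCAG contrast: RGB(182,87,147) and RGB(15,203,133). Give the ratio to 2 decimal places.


Linearize each sRGB channel c=v/255: c/12.92 if c ≤ 0.04045 else ((c+0.055)/1.055)^2.4
L = 0.2126×R_lin + 0.7152×G_lin + 0.0722×B_lin
Color 1 (182,87,147):
  R=182: 182/255≈0.7137 > 0.04045 → ((0.7137+0.055)/1.055)^2.4 ≈ 0.46778
  G=87: 87/255≈0.3412 > 0.04045 → ((0.3412+0.055)/1.055)^2.4 ≈ 0.09531
  B=147: 147/255≈0.5765 > 0.04045 → ((0.5765+0.055)/1.055)^2.4 ≈ 0.29177
  L1 = 0.2126×0.46778 + 0.7152×0.09531 + 0.0722×0.29177 ≈ 0.18868
Color 2 (15,203,133):
  R=15: 15/255≈0.0588 > 0.04045 → ((0.0588+0.055)/1.055)^2.4 ≈ 0.00478
  G=203: 203/255≈0.7961 > 0.04045 → ((0.7961+0.055)/1.055)^2.4 ≈ 0.59720
  B=133: 133/255≈0.5216 > 0.04045 → ((0.5216+0.055)/1.055)^2.4 ≈ 0.23455
  L2 = 0.2126×0.00478 + 0.7152×0.59720 + 0.0722×0.23455 ≈ 0.44507
Lighter = 0.44507, Darker = 0.18868
Ratio = (L_lighter + 0.05) / (L_darker + 0.05)
Ratio = (0.44507 + 0.05) / (0.18868 + 0.05) = 0.49507 / 0.23868 ≈ 2.0742
Ratio ≈ 2.07:1


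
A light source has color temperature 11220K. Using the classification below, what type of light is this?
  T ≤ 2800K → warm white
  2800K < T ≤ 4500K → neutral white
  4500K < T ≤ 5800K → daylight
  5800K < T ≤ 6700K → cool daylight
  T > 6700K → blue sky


Temperature: 11220K
11220K > 6700K → blue sky
Classification: blue sky


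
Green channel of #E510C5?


Color: #E510C5
R = E5 = 229
G = 10 = 16
B = C5 = 197
Green = 16


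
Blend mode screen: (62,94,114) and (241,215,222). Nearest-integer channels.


Screen: C = 255 - (255-A)×(255-B)/255, rounded to nearest integer
R: 255 - (255-62)×(255-241)/255 = 255 - 2702/255 ≈ 255 - 10.596 = 244.404 → 244
G: 255 - (255-94)×(255-215)/255 = 255 - 6440/255 ≈ 255 - 25.255 = 229.745 → 230
B: 255 - (255-114)×(255-222)/255 = 255 - 4653/255 ≈ 255 - 18.247 = 236.753 → 237
= RGB(244, 230, 237)
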